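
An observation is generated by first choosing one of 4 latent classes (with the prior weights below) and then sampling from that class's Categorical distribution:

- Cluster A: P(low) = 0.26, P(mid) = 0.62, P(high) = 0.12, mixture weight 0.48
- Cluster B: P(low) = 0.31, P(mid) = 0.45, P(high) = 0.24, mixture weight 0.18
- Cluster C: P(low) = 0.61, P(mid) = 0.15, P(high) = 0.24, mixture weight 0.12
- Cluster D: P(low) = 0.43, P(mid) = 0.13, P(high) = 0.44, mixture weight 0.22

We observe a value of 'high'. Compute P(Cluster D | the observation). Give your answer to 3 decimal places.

0.428

By Bayes' theorem, P(k | x) = π_k f_k(x) / Σ_j π_j f_j(x).
Categorical probabilities:
  p_A = 0.12
  p_B = 0.24
  p_C = 0.24
  p_D = 0.44
Prior × likelihood for each component:
  π_A·p_A = 0.48 × 0.12 = 0.0576
  π_B·p_B = 0.18 × 0.24 = 0.0432
  π_C·p_C = 0.12 × 0.24 = 0.0288
  π_D·p_D = 0.22 × 0.44 = 0.0968
Sum: 0.0576 + 0.0432 + 0.0288 + 0.0968 = 0.2264
P(Cluster D | x) ≈ 0.428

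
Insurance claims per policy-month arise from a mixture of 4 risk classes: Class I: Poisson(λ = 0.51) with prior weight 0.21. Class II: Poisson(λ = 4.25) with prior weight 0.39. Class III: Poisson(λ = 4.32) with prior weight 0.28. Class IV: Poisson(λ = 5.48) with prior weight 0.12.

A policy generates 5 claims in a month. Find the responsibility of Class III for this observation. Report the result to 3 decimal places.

0.355

The responsibility of component k is π_k f_k(x) divided by Σ_j π_j f_j(x).
Poisson probabilities:
  L_I = 0.000172655
  L_II = 0.164821
  L_III = 0.166757
  L_IV = 0.171707
Multiply by the mixture weights:
  π_I·L_I = 0.21 × 0.000172655 = 3.62576e-05
  π_II·L_II = 0.39 × 0.164821 = 0.0642801
  π_III·L_III = 0.28 × 0.166757 = 0.0466921
  π_IV·L_IV = 0.12 × 0.171707 = 0.0206048
Evidence: 3.62576e-05 + 0.0642801 + 0.0466921 + 0.0206048 = 0.131613
P(Class III | 5 claims) ≈ 0.355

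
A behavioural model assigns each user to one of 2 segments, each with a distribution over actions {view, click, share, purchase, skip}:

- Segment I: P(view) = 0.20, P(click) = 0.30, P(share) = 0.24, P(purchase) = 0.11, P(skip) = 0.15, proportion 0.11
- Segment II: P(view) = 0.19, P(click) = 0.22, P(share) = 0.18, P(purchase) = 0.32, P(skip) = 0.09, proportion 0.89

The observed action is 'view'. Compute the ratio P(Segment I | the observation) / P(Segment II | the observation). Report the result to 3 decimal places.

0.130

Since P(k|x) ∝ π_k f_k(x), the posterior odds are π_i f_i(x) / (π_j f_j(x)).
Categorical probabilities:
  f_I = 0.2
  f_II = 0.19
0.022 / 0.1691 ≈ 0.130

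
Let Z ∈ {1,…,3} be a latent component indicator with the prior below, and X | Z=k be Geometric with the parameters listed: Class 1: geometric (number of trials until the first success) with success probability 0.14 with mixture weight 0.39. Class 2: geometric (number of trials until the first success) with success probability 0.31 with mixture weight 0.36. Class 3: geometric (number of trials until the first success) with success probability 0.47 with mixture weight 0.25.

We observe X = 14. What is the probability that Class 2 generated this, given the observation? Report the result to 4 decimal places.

0.1041

The responsibility of component k is π_k f_k(x) divided by Σ_j π_j f_j(x).
Evaluate each component's likelihood at the observed value:
  p_1 = 0.0197064
  p_2 = 0.00249115
  p_3 = 0.000122373
Multiply by the mixture weights:
  π_1·p_1 = 0.39 × 0.0197064 = 0.00768551
  π_2·p_2 = 0.36 × 0.00249115 = 0.000896814
  π_3·p_3 = 0.25 × 0.000122373 = 3.05931e-05
Denominator: 0.00768551 + 0.000896814 + 3.05931e-05 = 0.00861291
So the posterior for Class 2 is 0.000896814 / 0.00861291 ≈ 0.1041.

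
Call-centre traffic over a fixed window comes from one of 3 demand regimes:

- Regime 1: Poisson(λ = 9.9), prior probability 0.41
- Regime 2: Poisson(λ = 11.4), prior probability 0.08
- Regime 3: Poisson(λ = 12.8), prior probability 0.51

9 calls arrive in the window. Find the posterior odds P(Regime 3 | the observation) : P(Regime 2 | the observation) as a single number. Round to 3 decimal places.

4.459

Only the two components matter; the odds are (P(Z=i) f_i(x)) / (P(Z=j) f_j(x)).
Poisson probabilities:
  f_1 = e^(−9.9)·9.9^9/9! = 0.12631
  f_2 = e^(−11.4)·11.4^9/9! = 0.100328
  f_3 = e^(−12.8)·12.8^9/9! = 0.0701709
0.0357872 / 0.00802627 ≈ 4.459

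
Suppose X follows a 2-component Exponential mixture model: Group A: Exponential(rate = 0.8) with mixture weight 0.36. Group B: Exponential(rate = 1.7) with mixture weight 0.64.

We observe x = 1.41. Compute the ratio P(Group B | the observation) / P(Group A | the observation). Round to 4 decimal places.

1.0620

Since P(k|x) ∝ π_k f_k(x), the posterior odds are π_i f_i(x) / (π_j f_j(x)).
Evaluate each component's likelihood at the observed value:
  L_A = 0.8·e^(−0.8·1.41) = 0.8·e^(−1.1280) = 0.258944
  L_B = 1.7·e^(−1.7·1.41) = 1.7·e^(−2.3970) = 0.154684
0.0989977 / 0.0932198 ≈ 1.0620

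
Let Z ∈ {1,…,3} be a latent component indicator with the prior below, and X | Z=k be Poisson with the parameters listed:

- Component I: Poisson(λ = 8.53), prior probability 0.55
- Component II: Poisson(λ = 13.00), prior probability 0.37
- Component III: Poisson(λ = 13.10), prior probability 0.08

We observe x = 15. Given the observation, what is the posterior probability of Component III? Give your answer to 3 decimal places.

0.151

Apply Bayes' rule: the posterior for each component is proportional to its prior times its likelihood at x.
Component likelihoods at x = 15:
  f_I = 0.0139061
  f_II = 0.0884754
  f_III = 0.0898074
Prior × likelihood for each component:
  π_I·f_I = 0.55 × 0.0139061 = 0.00764833
  π_II·f_II = 0.37 × 0.0884754 = 0.0327359
  π_III·f_III = 0.08 × 0.0898074 = 0.00718459
Denominator: 0.00764833 + 0.0327359 + 0.00718459 = 0.0475688
Responsibility of Component III: 0.00718459 / 0.0475688 ≈ 0.151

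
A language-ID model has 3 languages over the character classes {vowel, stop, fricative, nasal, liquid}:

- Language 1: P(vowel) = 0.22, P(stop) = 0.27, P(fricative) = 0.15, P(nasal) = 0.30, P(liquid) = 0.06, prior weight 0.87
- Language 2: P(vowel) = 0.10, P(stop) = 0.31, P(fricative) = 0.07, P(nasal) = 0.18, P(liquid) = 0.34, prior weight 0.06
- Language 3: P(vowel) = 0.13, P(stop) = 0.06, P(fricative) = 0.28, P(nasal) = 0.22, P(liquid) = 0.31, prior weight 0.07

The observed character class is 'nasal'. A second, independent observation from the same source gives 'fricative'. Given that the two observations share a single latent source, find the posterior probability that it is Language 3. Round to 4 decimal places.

By Bayes' theorem, P(k | x) = w_k f_k(x) / Σ_j w_j f_j(x).
Since both observations come from the same component, the likelihood for component k is f_k(x₁)·f_k(x₂).
  L_1 = [P(nasal | comp) = 0.30] × [0.15] = 0.045
  L_2 = [P(nasal | comp) = 0.18] × [0.07] = 0.0126
  L_3 = [P(nasal | comp) = 0.22] × [0.28] = 0.0616
Prior × likelihood for each component:
  w_1·L_1 = 0.87 × 0.045 = 0.03915
  w_2·L_2 = 0.06 × 0.0126 = 0.000756
  w_3·L_3 = 0.07 × 0.0616 = 0.004312
Denominator: 0.03915 + 0.000756 + 0.004312 = 0.044218
P(Language 3 | x) = 0.004312 / 0.044218 ≈ 0.0975

0.0975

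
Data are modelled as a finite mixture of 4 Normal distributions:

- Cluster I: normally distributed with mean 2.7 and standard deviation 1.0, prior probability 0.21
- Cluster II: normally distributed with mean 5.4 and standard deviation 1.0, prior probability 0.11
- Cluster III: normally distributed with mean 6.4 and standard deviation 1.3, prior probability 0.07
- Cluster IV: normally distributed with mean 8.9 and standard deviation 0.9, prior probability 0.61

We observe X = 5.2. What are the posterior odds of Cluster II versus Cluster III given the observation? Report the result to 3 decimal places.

Posterior odds = (P(Z=i) f_i(x)) / (P(Z=j) f_j(x)); the normalising sum cancels.
Normal densities:
  p_I = (1/(1.0·√(2π)))·exp(−(5.2−2.7)²/(2·1.0²)) = 0.398942·exp(-3.12500) = 0.0175283
  p_II = (1/(1.0·√(2π)))·exp(−(5.2−5.4)²/(2·1.0²)) = 0.398942·exp(-0.02000) = 0.391043
  p_III = (1/(1.3·√(2π)))·exp(−(5.2−6.4)²/(2·1.3²)) = 0.306879·exp(-0.42604) = 0.20042
  p_IV = (1/(0.9·√(2π)))·exp(−(5.2−8.9)²/(2·0.9²)) = 0.443269·exp(-8.45062) = 9.4757e-05
0.0430147 / 0.0140294 ≈ 3.066

3.066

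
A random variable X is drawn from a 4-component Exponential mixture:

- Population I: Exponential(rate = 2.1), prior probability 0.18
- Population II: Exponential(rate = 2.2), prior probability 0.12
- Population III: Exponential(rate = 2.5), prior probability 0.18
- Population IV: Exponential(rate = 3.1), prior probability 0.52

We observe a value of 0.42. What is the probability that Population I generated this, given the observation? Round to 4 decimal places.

0.1825

Posterior ∝ prior × likelihood, so P(k | x) ∝ π_k f_k(x); normalise over all components.
Exponential densities:
  L_I = 0.869304
  L_II = 0.873242
  L_III = 0.874844
  L_IV = 0.843161
Unnormalised posteriors:
  π_I·L_I = 0.18 × 0.869304 = 0.156475
  π_II·L_II = 0.12 × 0.873242 = 0.104789
  π_III·L_III = 0.18 × 0.874844 = 0.157472
  π_IV·L_IV = 0.52 × 0.843161 = 0.438443
Denominator: 0.156475 + 0.104789 + 0.157472 + 0.438443 = 0.857179
P(Population I | x) ≈ 0.1825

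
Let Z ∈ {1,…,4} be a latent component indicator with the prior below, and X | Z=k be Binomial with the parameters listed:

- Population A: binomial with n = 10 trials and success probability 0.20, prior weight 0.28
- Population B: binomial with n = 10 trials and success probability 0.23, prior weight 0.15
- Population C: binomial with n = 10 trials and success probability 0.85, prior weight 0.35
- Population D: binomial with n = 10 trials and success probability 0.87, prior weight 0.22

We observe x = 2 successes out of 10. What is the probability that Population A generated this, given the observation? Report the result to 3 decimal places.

0.657

The responsibility of component k is w_k f_k(x) divided by Σ_j w_j f_j(x).
Component likelihoods at x = 2 successes out of 10:
  f_A = C(10,2)·0.20^2·0.80^8 = 45·0.04·0.167772 = 0.30199
  f_B = C(10,2)·0.23^2·0.77^8 = 45·0.0529·0.123574 = 0.294167
  f_C = C(10,2)·0.85^2·0.15^8 = 45·0.7225·2.56289e-07 = 8.3326e-06
  f_D = C(10,2)·0.87^2·0.13^8 = 45·0.7569·8.15731e-08 = 2.77842e-06
Weight by the priors:
  w_A·f_A = 0.28 × 0.30199 = 0.0845572
  w_B·f_B = 0.15 × 0.294167 = 0.0441251
  w_C·f_C = 0.35 × 8.3326e-06 = 2.91641e-06
  w_D·f_D = 0.22 × 2.77842e-06 = 6.11252e-07
Sum: 0.0845572 + 0.0441251 + 2.91641e-06 + 6.11252e-07 = 0.128686
P(Population A | x) ≈ 0.657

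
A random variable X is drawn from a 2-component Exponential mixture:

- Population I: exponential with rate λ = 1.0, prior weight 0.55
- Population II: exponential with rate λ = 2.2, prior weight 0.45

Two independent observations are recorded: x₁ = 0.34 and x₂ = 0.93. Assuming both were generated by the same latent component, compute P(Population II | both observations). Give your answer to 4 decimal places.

0.4631

P(component k | x) = π_k·f_k(x) / marginal(x), where marginal(x) = Σ_j π_j·f_j(x).
Since both observations come from the same component, the likelihood for component k is f_k(x₁)·f_k(x₂).
  f_I = [1.0·e^(−1.0·0.34) = 1.0·e^(−0.3400) = 0.71177] × [0.394554] = 0.280832
  f_II = [2.2·e^(−2.2·0.34) = 2.2·e^(−0.7480) = 1.04129] × [0.284352] = 0.296092
Weight by the priors:
  π_I·f_I = 0.55 × 0.280832 = 0.154457
  π_II·f_II = 0.45 × 0.296092 = 0.133241
Denominator: 0.154457 + 0.133241 = 0.287699
Responsibility of Population II: 0.133241 / 0.287699 ≈ 0.4631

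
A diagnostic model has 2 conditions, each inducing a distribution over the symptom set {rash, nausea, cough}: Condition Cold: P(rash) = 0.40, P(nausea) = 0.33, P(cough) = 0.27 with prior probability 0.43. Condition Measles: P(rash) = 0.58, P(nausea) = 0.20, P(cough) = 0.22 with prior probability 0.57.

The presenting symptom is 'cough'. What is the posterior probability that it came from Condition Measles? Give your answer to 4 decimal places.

0.5193

By Bayes' theorem, P(k | x) = w_k f_k(x) / Σ_j w_j f_j(x).
Component likelihoods at x = 'cough':
  f_Cold = P(cough | comp) = 0.27
  f_Measles = P(cough | comp) = 0.22
Weight by the priors:
  w_Cold·f_Cold = 0.43 × 0.27 = 0.1161
  w_Measles·f_Measles = 0.57 × 0.22 = 0.1254
Evidence: 0.1161 + 0.1254 = 0.2415
Responsibility of Condition Measles: 0.1254 / 0.2415 ≈ 0.5193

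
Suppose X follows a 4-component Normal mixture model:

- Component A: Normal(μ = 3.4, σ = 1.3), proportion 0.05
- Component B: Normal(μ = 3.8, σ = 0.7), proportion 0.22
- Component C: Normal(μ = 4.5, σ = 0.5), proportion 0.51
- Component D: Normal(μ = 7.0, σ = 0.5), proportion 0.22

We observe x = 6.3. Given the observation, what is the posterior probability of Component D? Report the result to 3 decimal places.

0.969

Apply Bayes' rule: the posterior for each component is proportional to its prior times its likelihood at x.
Component likelihoods at x = 6.3:
  L_A = (1/(1.3·√(2π)))·exp(−(6.3−3.4)²/(2·1.3²)) = 0.306879·exp(-2.48817) = 0.02549
  L_B = (1/(0.7·√(2π)))·exp(−(6.3−3.8)²/(2·0.7²)) = 0.569918·exp(-6.37755) = 0.000968449
  L_C = (1/(0.5·√(2π)))·exp(−(6.3−4.5)²/(2·0.5²)) = 0.797885·exp(-6.48000) = 0.0012238
  L_D = (1/(0.5·√(2π)))·exp(−(6.3−7.0)²/(2·0.5²)) = 0.797885·exp(-0.98000) = 0.299455
Prior × likelihood for each component:
  π_A·L_A = 0.05 × 0.02549 = 0.0012745
  π_B·L_B = 0.22 × 0.000968449 = 0.000213059
  π_C·L_C = 0.51 × 0.0012238 = 0.00062414
  π_D·L_D = 0.22 × 0.299455 = 0.0658801
Evidence: 0.0012745 + 0.000213059 + 0.00062414 + 0.0658801 = 0.0679918
Responsibility of Component D: 0.0658801 / 0.0679918 ≈ 0.969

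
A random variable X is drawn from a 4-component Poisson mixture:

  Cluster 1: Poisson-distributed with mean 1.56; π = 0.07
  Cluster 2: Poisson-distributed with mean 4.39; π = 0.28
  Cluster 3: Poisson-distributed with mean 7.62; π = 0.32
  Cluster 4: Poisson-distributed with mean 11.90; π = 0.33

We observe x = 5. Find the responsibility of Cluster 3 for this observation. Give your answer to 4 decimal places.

0.3891

Apply Bayes' rule: the posterior for each component is proportional to its prior times its likelihood at x.
Component likelihoods at x = 5:
  f_1 = 0.0161787
  f_2 = 0.168496
  f_3 = 0.105019
  f_4 = 0.0135036
Unnormalised posteriors:
  w_1·f_1 = 0.07 × 0.0161787 = 0.00113251
  w_2·f_2 = 0.28 × 0.168496 = 0.0471788
  w_3·f_3 = 0.32 × 0.105019 = 0.0336062
  w_4·f_4 = 0.33 × 0.0135036 = 0.00445618
Evidence: 0.00113251 + 0.0471788 + 0.0336062 + 0.00445618 = 0.0863737
P(Cluster 3 | x) ≈ 0.3891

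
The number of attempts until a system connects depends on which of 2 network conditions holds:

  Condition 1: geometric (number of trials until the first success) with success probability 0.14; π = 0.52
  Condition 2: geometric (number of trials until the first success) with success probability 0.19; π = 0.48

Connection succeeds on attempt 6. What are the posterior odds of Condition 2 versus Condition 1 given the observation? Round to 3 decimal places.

0.929

Only the two components matter; the odds are (π_i f_i(x)) / (π_j f_j(x)).
Geometric probabilities:
  p_1 = 0.14·(1−0.14)^5 = 0.14·0.470427 = 0.0658598
  p_2 = 0.19·(1−0.19)^5 = 0.19·0.348678 = 0.0662489
Posterior odds = (π_2·p_2) / (π_1·p_1) = (0.48·0.0662489) / (0.52·0.0658598) = 0.0317995 / 0.0342471 ≈ 0.929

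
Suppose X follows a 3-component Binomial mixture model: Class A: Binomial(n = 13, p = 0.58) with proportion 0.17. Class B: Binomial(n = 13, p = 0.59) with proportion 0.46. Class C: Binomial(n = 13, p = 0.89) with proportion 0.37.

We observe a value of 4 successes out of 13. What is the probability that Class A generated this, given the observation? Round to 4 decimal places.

0.3001

Posterior ∝ prior × likelihood, so P(k | x) ∝ π_k f_k(x); normalise over all components.
Evaluate each component's likelihood at the observed value:
  L_A = 0.032905
  L_B = 0.0283641
  L_C = 1.05779e-06
Unnormalised posteriors:
  π_A·L_A = 0.17 × 0.032905 = 0.00559385
  π_B·L_B = 0.46 × 0.0283641 = 0.0130475
  π_C·L_C = 0.37 × 1.05779e-06 = 3.91383e-07
Marginal: 0.00559385 + 0.0130475 + 3.91383e-07 = 0.0186417
So the posterior for Class A is 0.00559385 / 0.0186417 ≈ 0.3001.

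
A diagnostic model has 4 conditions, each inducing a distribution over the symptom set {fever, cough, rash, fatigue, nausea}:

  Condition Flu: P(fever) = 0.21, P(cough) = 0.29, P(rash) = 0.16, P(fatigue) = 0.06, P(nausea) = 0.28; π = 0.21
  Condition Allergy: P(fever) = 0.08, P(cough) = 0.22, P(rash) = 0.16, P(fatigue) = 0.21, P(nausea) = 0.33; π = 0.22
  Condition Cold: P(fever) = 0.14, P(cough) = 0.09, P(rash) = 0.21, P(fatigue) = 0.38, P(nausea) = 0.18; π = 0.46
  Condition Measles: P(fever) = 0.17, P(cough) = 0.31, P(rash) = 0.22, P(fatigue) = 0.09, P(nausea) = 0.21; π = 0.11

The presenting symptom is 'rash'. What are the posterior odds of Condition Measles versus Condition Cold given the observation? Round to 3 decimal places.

0.251

The posterior odds equal the prior odds times the likelihood ratio: (w_i/w_j)·(f_i(x)/f_j(x)).
Categorical probabilities:
  L_Flu = P(rash | comp) = 0.16
  L_Allergy = P(rash | comp) = 0.16
  L_Cold = P(rash | comp) = 0.21
  L_Measles = P(rash | comp) = 0.22
Posterior odds = (w_Measles·L_Measles) / (w_Cold·L_Cold) = (0.11·0.22) / (0.46·0.21) = 0.0242 / 0.0966 ≈ 0.251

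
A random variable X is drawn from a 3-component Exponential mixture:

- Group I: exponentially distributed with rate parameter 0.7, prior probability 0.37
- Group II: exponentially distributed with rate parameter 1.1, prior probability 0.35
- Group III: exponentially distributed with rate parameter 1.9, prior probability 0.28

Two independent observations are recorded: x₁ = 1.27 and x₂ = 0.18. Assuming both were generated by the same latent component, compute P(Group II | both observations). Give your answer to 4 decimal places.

Apply Bayes' rule: the posterior for each component is proportional to its prior times its likelihood at x.
Since both observations come from the same component, the likelihood for component k is f_k(x₁)·f_k(x₂).
  L_I = [0.7·e^(−0.7·1.27) = 0.7·e^(−0.8890) = 0.287747] × [0.61713] = 0.177577
  L_II = [1.1·e^(−1.1·1.27) = 1.1·e^(−1.3970) = 0.272072] × [0.902407] = 0.245519
  L_III = [1.9·e^(−1.9·1.27) = 1.9·e^(−2.4130) = 0.170138] × [1.34966] = 0.229629
Weight by the priors:
  w_I·L_I = 0.37 × 0.177577 = 0.0657036
  w_II·L_II = 0.35 × 0.245519 = 0.0859318
  w_III·L_III = 0.28 × 0.229629 = 0.064296
Marginal: 0.0657036 + 0.0859318 + 0.064296 = 0.215931
P(Group II | x₁,x₂) = 0.0859318 / 0.215931 ≈ 0.3980

0.3980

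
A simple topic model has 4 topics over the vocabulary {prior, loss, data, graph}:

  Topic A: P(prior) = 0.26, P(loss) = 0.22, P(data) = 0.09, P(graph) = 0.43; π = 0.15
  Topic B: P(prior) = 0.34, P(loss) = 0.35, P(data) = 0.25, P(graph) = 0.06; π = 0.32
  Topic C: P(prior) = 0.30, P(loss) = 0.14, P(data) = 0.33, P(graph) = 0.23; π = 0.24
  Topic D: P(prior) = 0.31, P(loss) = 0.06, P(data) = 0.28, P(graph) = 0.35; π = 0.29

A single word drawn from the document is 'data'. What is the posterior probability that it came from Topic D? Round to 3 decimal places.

0.320

By Bayes' theorem, P(k | x) = P(Z=k) f_k(x) / Σ_j P(Z=j) f_j(x).
Categorical probabilities:
  f_A = 0.09
  f_B = 0.25
  f_C = 0.33
  f_D = 0.28
Weight by the priors:
  P(Z=A)·f_A = 0.15 × 0.09 = 0.0135
  P(Z=B)·f_B = 0.32 × 0.25 = 0.08
  P(Z=C)·f_C = 0.24 × 0.33 = 0.0792
  P(Z=D)·f_D = 0.29 × 0.28 = 0.0812
Normaliser: 0.0135 + 0.08 + 0.0792 + 0.0812 = 0.2539
P(Topic D | 'data') ≈ 0.320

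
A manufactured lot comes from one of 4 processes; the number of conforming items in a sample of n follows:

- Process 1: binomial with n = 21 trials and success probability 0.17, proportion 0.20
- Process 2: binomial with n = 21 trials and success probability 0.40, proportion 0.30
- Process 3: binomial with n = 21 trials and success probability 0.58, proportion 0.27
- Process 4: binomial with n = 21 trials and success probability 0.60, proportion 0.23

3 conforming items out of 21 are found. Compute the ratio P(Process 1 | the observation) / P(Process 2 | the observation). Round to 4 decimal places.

17.6100

Only the two components matter; the odds are (π_i f_i(x)) / (π_j f_j(x)).
Evaluate each component's likelihood at the observed value:
  f_1 = 0.228352
  f_2 = 0.00864478
  f_3 = 4.29164e-05
  f_4 = 1.97417e-05
Posterior odds = (π_1·f_1) / (π_2·f_2) = (0.20·0.228352) / (0.30·0.00864478) = 0.0456703 / 0.00259344 ≈ 17.6100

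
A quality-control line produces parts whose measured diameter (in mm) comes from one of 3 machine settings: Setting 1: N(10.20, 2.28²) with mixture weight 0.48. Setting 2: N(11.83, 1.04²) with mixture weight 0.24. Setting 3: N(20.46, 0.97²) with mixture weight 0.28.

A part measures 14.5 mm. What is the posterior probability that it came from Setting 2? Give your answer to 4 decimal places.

P(component k | x) = π_k·f_k(x) / marginal(x), where marginal(x) = Σ_j π_j·f_j(x).
Evaluate each component's likelihood at the observed value:
  p_1 = 0.0295537
  p_2 = 0.0142116
  p_3 = 2.6075e-09
Prior × likelihood for each component:
  π_1·p_1 = 0.48 × 0.0295537 = 0.0141858
  π_2·p_2 = 0.24 × 0.0142116 = 0.00341079
  π_3·p_3 = 0.28 × 2.6075e-09 = 7.301e-10
Denominator: 0.0141858 + 0.00341079 + 7.301e-10 = 0.0175966
P(Setting 2 | 14.5 mm) = 0.00341079 / 0.0175966 ≈ 0.1938

0.1938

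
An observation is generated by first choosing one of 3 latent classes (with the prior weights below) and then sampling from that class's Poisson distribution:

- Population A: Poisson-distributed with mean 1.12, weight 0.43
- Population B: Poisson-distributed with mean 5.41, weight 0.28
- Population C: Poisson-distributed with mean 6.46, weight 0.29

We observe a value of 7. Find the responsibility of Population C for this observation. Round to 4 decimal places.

P(component k | x) = π_k·f_k(x) / marginal(x), where marginal(x) = Σ_j π_j·f_j(x).
Component likelihoods at x = 7:
  f_A = e^(−1.12)·1.12^7/7! = 0.000143115
  f_B = e^(−5.41)·5.41^7/7! = 0.120342
  f_C = e^(−6.46)·6.46^7/7! = 0.145765
Unnormalised posteriors:
  π_A·f_A = 0.43 × 0.000143115 = 6.15395e-05
  π_B·f_B = 0.28 × 0.120342 = 0.0336958
  π_C·f_C = 0.29 × 0.145765 = 0.042272
Evidence: 6.15395e-05 + 0.0336958 + 0.042272 = 0.0760293
P(Population C | the observation) = 0.042272 / 0.0760293 ≈ 0.5560

0.5560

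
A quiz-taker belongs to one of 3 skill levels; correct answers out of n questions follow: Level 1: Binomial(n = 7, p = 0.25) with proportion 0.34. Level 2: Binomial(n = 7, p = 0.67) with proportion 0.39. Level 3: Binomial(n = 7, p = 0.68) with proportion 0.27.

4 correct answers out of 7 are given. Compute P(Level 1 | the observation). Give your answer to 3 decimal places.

Apply Bayes' rule: the posterior for each component is proportional to its prior times its likelihood at x.
Binomial probabilities:
  p_1 = C(7,4)·0.25^4·0.75^3 = 35·0.00390625·0.421875 = 0.0576782
  p_2 = C(7,4)·0.67^4·0.33^3 = 35·0.201511·0.035937 = 0.25346
  p_3 = C(7,4)·0.68^4·0.32^3 = 35·0.213814·0.032768 = 0.245219
Weight by the priors:
  π_1·p_1 = 0.34 × 0.0576782 = 0.0196106
  π_2·p_2 = 0.39 × 0.25346 = 0.0988493
  π_3·p_3 = 0.27 × 0.245219 = 0.0662091
Marginal: 0.0196106 + 0.0988493 + 0.0662091 = 0.184669
Responsibility of Level 1: 0.0196106 / 0.184669 ≈ 0.106

0.106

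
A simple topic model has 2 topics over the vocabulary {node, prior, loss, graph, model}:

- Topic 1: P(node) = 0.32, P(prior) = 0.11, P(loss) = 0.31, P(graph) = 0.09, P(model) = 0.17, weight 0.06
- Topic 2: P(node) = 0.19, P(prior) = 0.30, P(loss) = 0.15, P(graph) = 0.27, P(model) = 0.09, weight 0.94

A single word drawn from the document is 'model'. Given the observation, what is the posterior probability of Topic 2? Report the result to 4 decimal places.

0.8924

By Bayes' theorem, P(k | x) = P(Z=k) f_k(x) / Σ_j P(Z=j) f_j(x).
Categorical probabilities:
  L_1 = P(model | comp) = 0.17
  L_2 = P(model | comp) = 0.09
Prior × likelihood for each component:
  P(Z=1)·L_1 = 0.06 × 0.17 = 0.0102
  P(Z=2)·L_2 = 0.94 × 0.09 = 0.0846
Evidence: 0.0102 + 0.0846 = 0.0948
P(Topic 2 | the observation) ≈ 0.8924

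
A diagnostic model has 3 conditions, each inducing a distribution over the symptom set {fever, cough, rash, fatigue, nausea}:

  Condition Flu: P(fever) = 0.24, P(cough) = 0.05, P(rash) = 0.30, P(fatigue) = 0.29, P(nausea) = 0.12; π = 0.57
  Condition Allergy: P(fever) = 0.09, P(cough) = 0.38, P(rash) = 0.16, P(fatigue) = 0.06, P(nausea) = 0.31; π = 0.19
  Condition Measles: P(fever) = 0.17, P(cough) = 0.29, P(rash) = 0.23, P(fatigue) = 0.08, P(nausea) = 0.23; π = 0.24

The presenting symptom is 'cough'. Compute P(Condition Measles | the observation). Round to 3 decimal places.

The responsibility of component k is π_k f_k(x) divided by Σ_j π_j f_j(x).
Component likelihoods at x = 'cough':
  L_Flu = 0.05
  L_Allergy = 0.38
  L_Measles = 0.29
Multiply by the mixture weights:
  π_Flu·L_Flu = 0.57 × 0.05 = 0.0285
  π_Allergy·L_Allergy = 0.19 × 0.38 = 0.0722
  π_Measles·L_Measles = 0.24 × 0.29 = 0.0696
Evidence: 0.0285 + 0.0722 + 0.0696 = 0.1703
P(Condition Measles | the observation) ≈ 0.409

0.409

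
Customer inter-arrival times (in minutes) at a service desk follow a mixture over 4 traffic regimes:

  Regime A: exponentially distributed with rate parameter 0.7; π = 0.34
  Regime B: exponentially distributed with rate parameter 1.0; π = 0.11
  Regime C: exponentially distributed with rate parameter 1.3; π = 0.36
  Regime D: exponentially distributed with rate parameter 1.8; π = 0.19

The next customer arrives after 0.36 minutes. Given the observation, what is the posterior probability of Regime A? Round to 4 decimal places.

0.2521

By Bayes' theorem, P(k | x) = π_k f_k(x) / Σ_j π_j f_j(x).
Evaluate each component's likelihood at the observed value:
  L_A = 0.7·e^(−0.7·0.36) = 0.7·e^(−0.2520) = 0.544071
  L_B = 1.0·e^(−1.0·0.36) = 1.0·e^(−0.3600) = 0.697676
  L_C = 1.3·e^(−1.3·0.36) = 1.3·e^(−0.4680) = 0.81413
  L_D = 1.8·e^(−1.8·0.36) = 1.8·e^(−0.6480) = 0.941564
Prior × likelihood for each component:
  π_A·L_A = 0.34 × 0.544071 = 0.184984
  π_B·L_B = 0.11 × 0.697676 = 0.0767444
  π_C·L_C = 0.36 × 0.81413 = 0.293087
  π_D·L_D = 0.19 × 0.941564 = 0.178897
Denominator: 0.184984 + 0.0767444 + 0.293087 + 0.178897 = 0.733712
Responsibility of Regime A: 0.184984 / 0.733712 ≈ 0.2521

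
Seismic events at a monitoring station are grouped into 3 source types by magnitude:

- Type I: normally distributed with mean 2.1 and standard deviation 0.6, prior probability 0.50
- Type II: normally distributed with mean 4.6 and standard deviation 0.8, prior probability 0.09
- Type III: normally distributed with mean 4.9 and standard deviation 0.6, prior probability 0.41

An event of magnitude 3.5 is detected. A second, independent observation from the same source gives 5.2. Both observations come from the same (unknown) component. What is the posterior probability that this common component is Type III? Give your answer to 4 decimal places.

0.6156

P(component k | x) = π_k·f_k(x) / marginal(x), where marginal(x) = Σ_j π_j·f_j(x).
Since both observations come from the same component, the likelihood for component k is f_k(x₁)·f_k(x₂).
  L_I = [(1/(0.6·√(2π)))·exp(−(3.5−2.1)²/(2·0.6²)) = 0.664904·exp(-2.72222) = 0.0437031] × [1.06202e-06] = 4.64137e-08
  L_II = [(1/(0.8·√(2π)))·exp(−(3.5−4.6)²/(2·0.8²)) = 0.498678·exp(-0.94531) = 0.193765] × [0.376422] = 0.0729375
  L_III = [(1/(0.6·√(2π)))·exp(−(3.5−4.9)²/(2·0.6²)) = 0.664904·exp(-2.72222) = 0.0437031] × [0.586776] = 0.0256439
Prior × likelihood for each component:
  π_I·L_I = 0.50 × 4.64137e-08 = 2.32069e-08
  π_II·L_II = 0.09 × 0.0729375 = 0.00656437
  π_III·L_III = 0.41 × 0.0256439 = 0.010514
Denominator: 2.32069e-08 + 0.00656437 + 0.010514 = 0.0170784
P(Type III | x) = 0.010514 / 0.0170784 ≈ 0.6156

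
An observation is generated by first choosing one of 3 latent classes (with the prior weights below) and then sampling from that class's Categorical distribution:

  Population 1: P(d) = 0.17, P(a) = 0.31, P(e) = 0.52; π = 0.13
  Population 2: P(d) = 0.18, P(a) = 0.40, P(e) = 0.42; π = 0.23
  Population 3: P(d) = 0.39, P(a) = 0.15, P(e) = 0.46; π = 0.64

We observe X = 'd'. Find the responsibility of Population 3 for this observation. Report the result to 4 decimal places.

Apply Bayes' rule: the posterior for each component is proportional to its prior times its likelihood at x.
Evaluate each component's likelihood at the observed value:
  L_1 = 0.17
  L_2 = 0.18
  L_3 = 0.39
Unnormalised posteriors:
  π_1·L_1 = 0.13 × 0.17 = 0.0221
  π_2·L_2 = 0.23 × 0.18 = 0.0414
  π_3·L_3 = 0.64 × 0.39 = 0.2496
Marginal: 0.0221 + 0.0414 + 0.2496 = 0.3131
P(Population 3 | data) = 0.2496 / 0.3131 ≈ 0.7972

0.7972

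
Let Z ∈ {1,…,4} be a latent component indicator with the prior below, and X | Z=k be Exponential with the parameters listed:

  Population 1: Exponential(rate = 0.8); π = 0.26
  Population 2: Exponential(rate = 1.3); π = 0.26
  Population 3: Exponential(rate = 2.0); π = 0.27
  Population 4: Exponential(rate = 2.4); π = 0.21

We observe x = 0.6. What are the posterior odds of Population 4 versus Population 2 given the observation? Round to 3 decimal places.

0.771

Since P(k|x) ∝ π_k f_k(x), the posterior odds are π_i f_i(x) / (π_j f_j(x)).
Evaluate each component's likelihood at the observed value:
  p_1 = 0.8·e^(−0.8·0.6) = 0.8·e^(−0.4800) = 0.495027
  p_2 = 1.3·e^(−1.3·0.6) = 1.3·e^(−0.7800) = 0.595928
  p_3 = 2.0·e^(−2.0·0.6) = 2.0·e^(−1.2000) = 0.602388
  p_4 = 2.4·e^(−2.4·0.6) = 2.4·e^(−1.4400) = 0.568627
Odds = (0.21/0.26) × (0.568627/0.595928) = 0.807692 × 0.954187 ≈ 0.771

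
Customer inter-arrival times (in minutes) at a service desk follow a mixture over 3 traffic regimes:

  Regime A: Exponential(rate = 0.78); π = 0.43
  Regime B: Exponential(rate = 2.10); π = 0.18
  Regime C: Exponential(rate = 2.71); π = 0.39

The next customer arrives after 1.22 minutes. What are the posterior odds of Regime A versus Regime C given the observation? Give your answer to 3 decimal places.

3.343

Since P(k|x) ∝ P(Z=k) f_k(x), the posterior odds are P(Z=i) f_i(x) / (P(Z=j) f_j(x)).
Exponential densities:
  p_A = 0.78·e^(−0.78·1.22) = 0.78·e^(−0.9516) = 0.301176
  p_B = 2.10·e^(−2.10·1.22) = 2.10·e^(−2.5620) = 0.162016
  p_C = 2.71·e^(−2.71·1.22) = 2.71·e^(−3.3062) = 0.0993356
Posterior odds = (P(Z=A)·p_A) / (P(Z=C)·p_C) = (0.43·0.301176) / (0.39·0.0993356) = 0.129506 / 0.0387409 ≈ 3.343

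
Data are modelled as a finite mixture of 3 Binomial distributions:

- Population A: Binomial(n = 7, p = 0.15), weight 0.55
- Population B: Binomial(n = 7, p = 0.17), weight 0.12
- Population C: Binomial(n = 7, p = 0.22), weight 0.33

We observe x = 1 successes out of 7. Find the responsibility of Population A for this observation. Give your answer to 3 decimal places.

0.575

P(component k | x) = π_k·f_k(x) / marginal(x), where marginal(x) = Σ_j π_j·f_j(x).
Binomial probabilities:
  p_A = 0.396007
  p_B = 0.389059
  p_C = 0.346807
Prior × likelihood for each component:
  π_A·p_A = 0.55 × 0.396007 = 0.217804
  π_B·p_B = 0.12 × 0.389059 = 0.0466871
  π_C·p_C = 0.33 × 0.346807 = 0.114446
Evidence: 0.217804 + 0.0466871 + 0.114446 = 0.378937
P(Population A | 1 successes out of 7) = 0.217804 / 0.378937 ≈ 0.575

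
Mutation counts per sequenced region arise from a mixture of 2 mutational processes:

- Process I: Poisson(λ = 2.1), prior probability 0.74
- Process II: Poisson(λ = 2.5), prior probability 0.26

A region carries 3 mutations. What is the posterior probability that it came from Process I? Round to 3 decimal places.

By Bayes' theorem, P(k | x) = P(Z=k) f_k(x) / Σ_j P(Z=j) f_j(x).
Poisson probabilities:
  p_I = e^(−2.1)·2.1^3/3! = 0.189011
  p_II = e^(−2.5)·2.5^3/3! = 0.213763
Unnormalised posteriors:
  P(Z=I)·p_I = 0.74 × 0.189011 = 0.139869
  P(Z=II)·p_II = 0.26 × 0.213763 = 0.0555784
Evidence: 0.139869 + 0.0555784 = 0.195447
P(Process I | x) = 0.139869 / 0.195447 ≈ 0.716

0.716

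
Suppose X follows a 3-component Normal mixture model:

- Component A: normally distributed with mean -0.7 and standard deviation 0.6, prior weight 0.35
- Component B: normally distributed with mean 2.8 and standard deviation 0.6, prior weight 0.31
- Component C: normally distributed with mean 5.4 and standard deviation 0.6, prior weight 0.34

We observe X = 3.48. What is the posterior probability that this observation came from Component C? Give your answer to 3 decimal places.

Posterior ∝ prior × likelihood, so P(k | x) ∝ w_k f_k(x); normalise over all components.
Evaluate each component's likelihood at the observed value:
  p_A = 1.92149e-11
  p_B = 0.34982
  p_C = 0.00397348
Multiply by the mixture weights:
  w_A·p_A = 0.35 × 1.92149e-11 = 6.72521e-12
  w_B·p_B = 0.31 × 0.34982 = 0.108444
  w_C·p_C = 0.34 × 0.00397348 = 0.00135098
Denominator: 6.72521e-12 + 0.108444 + 0.00135098 = 0.109795
P(Component C | the observation) ≈ 0.012

0.012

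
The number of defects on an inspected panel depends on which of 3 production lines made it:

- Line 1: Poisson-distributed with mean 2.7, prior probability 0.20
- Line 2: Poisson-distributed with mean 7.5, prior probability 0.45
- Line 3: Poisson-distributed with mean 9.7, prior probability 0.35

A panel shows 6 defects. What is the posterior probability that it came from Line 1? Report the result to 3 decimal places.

Apply Bayes' rule: the posterior for each component is proportional to its prior times its likelihood at x.
Evaluate each component's likelihood at the observed value:
  L_1 = 0.0361622
  L_2 = 0.136718
  L_3 = 0.0708992
Prior × likelihood for each component:
  w_1·L_1 = 0.20 × 0.0361622 = 0.00723244
  w_2·L_2 = 0.45 × 0.136718 = 0.0615232
  w_3·L_3 = 0.35 × 0.0708992 = 0.0248147
Denominator: 0.00723244 + 0.0615232 + 0.0248147 = 0.0935704
P(Line 1 | 6 defects) = 0.00723244 / 0.0935704 ≈ 0.077

0.077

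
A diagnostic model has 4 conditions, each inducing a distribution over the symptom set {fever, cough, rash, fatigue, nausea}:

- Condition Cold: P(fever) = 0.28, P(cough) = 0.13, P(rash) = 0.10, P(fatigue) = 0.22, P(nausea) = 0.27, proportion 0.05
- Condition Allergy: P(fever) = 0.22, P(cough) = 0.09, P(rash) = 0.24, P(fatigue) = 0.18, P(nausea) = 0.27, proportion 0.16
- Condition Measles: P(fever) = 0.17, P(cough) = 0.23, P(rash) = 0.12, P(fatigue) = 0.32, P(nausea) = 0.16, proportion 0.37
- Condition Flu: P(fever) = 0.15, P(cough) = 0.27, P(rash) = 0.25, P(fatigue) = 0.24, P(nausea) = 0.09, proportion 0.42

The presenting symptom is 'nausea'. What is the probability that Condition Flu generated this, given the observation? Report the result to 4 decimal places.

By Bayes' theorem, P(k | x) = π_k f_k(x) / Σ_j π_j f_j(x).
Component likelihoods at x = 'nausea':
  L_Cold = 0.27
  L_Allergy = 0.27
  L_Measles = 0.16
  L_Flu = 0.09
Unnormalised posteriors:
  π_Cold·L_Cold = 0.05 × 0.27 = 0.0135
  π_Allergy·L_Allergy = 0.16 × 0.27 = 0.0432
  π_Measles·L_Measles = 0.37 × 0.16 = 0.0592
  π_Flu·L_Flu = 0.42 × 0.09 = 0.0378
Sum: 0.0135 + 0.0432 + 0.0592 + 0.0378 = 0.1537
P(Condition Flu | the observation) = 0.0378 / 0.1537 ≈ 0.2459

0.2459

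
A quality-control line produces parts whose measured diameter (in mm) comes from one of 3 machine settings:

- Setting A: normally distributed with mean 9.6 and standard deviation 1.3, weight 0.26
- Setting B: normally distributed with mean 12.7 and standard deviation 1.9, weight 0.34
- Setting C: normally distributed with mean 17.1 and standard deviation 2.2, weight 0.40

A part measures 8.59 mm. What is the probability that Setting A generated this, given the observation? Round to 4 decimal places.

0.8950

By Bayes' theorem, P(k | x) = π_k f_k(x) / Σ_j π_j f_j(x).
Normal densities:
  f_A = (1/(1.3·√(2π)))·exp(−(8.59−9.6)²/(2·1.3²)) = 0.306879·exp(-0.30180) = 0.226931
  f_B = (1/(1.9·√(2π)))·exp(−(8.59−12.7)²/(2·1.9²)) = 0.209970·exp(-2.33963) = 0.0202334
  f_C = (1/(2.2·√(2π)))·exp(−(8.59−17.1)²/(2·2.2²)) = 0.181337·exp(-7.48142) = 0.000102176
Unnormalised posteriors:
  π_A·f_A = 0.26 × 0.226931 = 0.0590022
  π_B·f_B = 0.34 × 0.0202334 = 0.00687937
  π_C·f_C = 0.40 × 0.000102176 = 4.08705e-05
Denominator: 0.0590022 + 0.00687937 + 4.08705e-05 = 0.0659224
Responsibility of Setting A: 0.0590022 / 0.0659224 ≈ 0.8950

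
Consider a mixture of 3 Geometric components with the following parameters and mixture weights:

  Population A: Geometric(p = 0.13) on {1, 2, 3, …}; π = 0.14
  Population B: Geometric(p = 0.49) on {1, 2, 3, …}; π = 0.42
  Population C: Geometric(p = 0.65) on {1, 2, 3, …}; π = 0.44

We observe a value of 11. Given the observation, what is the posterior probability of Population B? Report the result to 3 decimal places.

0.051

P(component k | x) = P(Z=k)·f_k(x) / marginal(x), where marginal(x) = Σ_j P(Z=j)·f_j(x).
Evaluate each component's likelihood at the observed value:
  f_A = 0.13·(1−0.13)^10 = 0.13·0.248423 = 0.032295
  f_B = 0.49·(1−0.49)^10 = 0.49·0.00119042 = 0.000583308
  f_C = 0.65·(1−0.65)^10 = 0.65·2.75855e-05 = 1.79306e-05
Weight by the priors:
  P(Z=A)·f_A = 0.14 × 0.032295 = 0.00452131
  P(Z=B)·f_B = 0.42 × 0.000583308 = 0.000244989
  P(Z=C)·f_C = 0.44 × 1.79306e-05 = 7.88945e-06
Denominator: 0.00452131 + 0.000244989 + 7.88945e-06 = 0.00477418
P(Population B | 11) ≈ 0.051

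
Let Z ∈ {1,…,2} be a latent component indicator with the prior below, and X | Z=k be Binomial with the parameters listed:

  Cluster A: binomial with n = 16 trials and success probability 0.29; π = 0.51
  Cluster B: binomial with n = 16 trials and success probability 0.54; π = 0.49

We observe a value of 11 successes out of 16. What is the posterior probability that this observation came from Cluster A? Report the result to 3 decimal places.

Apply Bayes' rule: the posterior for each component is proportional to its prior times its likelihood at x.
Component likelihoods at x = 11 successes out of 16:
  f_A = 0.000961507
  f_B = 0.102424
Prior × likelihood for each component:
  π_A·f_A = 0.51 × 0.000961507 = 0.000490368
  π_B·f_B = 0.49 × 0.102424 = 0.0501879
Evidence: 0.000490368 + 0.0501879 = 0.0506783
P(Cluster A | 11 successes out of 16) = 0.000490368 / 0.0506783 ≈ 0.010

0.010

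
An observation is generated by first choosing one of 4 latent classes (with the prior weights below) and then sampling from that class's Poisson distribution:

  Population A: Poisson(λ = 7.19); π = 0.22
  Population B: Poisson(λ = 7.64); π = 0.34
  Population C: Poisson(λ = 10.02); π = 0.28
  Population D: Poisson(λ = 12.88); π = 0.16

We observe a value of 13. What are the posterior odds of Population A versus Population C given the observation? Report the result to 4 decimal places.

Only the two components matter; the odds are (π_i f_i(x)) / (π_j f_j(x)).
Component likelihoods at x = 13:
  p_A = e^(−7.19)·7.19^13/13! = 0.0166195
  p_B = e^(−7.64)·7.64^13/13! = 0.0233305
  p_C = e^(−10.02)·10.02^13/13! = 0.0733448
  p_D = e^(−12.88)·12.88^13/13! = 0.109879
Odds = (0.22/0.28) × (0.0166195/0.0733448) = 0.785714 × 0.226594 ≈ 0.1780

0.1780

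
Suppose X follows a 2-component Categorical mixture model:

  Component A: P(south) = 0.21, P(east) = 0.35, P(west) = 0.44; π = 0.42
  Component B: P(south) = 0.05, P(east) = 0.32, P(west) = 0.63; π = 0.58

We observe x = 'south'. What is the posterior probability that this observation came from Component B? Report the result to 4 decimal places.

0.2474

Posterior ∝ prior × likelihood, so P(k | x) ∝ w_k f_k(x); normalise over all components.
Evaluate each component's likelihood at the observed value:
  L_A = P(south | comp) = 0.21
  L_B = P(south | comp) = 0.05
Prior × likelihood for each component:
  w_A·L_A = 0.42 × 0.21 = 0.0882
  w_B·L_B = 0.58 × 0.05 = 0.029
Normaliser: 0.0882 + 0.029 = 0.1172
Responsibility of Component B: 0.029 / 0.1172 ≈ 0.2474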